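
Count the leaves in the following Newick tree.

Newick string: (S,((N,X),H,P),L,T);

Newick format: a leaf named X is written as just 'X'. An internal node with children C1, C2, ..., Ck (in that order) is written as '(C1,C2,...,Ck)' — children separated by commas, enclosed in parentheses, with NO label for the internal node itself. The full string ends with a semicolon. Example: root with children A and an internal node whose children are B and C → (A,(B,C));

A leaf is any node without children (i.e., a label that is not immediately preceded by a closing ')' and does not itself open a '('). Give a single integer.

Answer: 7

Derivation:
Newick: (S,((N,X),H,P),L,T);
Scan left-to-right; a leaf is any maximal label run not followed by '(':
  pos 1: leaf 'S' → count = 1
  pos 5: leaf 'N' → count = 2
  pos 7: leaf 'X' → count = 3
  pos 10: leaf 'H' → count = 4
  pos 12: leaf 'P' → count = 5
  pos 15: leaf 'L' → count = 6
  pos 17: leaf 'T' → count = 7
Total leaves: 7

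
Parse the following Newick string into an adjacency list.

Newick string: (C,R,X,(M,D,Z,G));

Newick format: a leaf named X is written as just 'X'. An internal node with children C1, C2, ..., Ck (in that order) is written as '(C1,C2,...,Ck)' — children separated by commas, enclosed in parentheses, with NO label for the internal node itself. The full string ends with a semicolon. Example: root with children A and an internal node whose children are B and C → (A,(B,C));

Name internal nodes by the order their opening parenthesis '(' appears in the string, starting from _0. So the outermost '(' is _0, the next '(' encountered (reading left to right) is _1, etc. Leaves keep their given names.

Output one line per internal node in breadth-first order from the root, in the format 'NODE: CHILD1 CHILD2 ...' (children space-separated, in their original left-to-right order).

Input: (C,R,X,(M,D,Z,G));
Scanning left-to-right, naming '(' by encounter order:
  pos 0: '(' -> open internal node _0 (depth 1)
  pos 7: '(' -> open internal node _1 (depth 2)
  pos 15: ')' -> close internal node _1 (now at depth 1)
  pos 16: ')' -> close internal node _0 (now at depth 0)
Total internal nodes: 2
BFS adjacency from root:
  _0: C R X _1
  _1: M D Z G

Answer: _0: C R X _1
_1: M D Z G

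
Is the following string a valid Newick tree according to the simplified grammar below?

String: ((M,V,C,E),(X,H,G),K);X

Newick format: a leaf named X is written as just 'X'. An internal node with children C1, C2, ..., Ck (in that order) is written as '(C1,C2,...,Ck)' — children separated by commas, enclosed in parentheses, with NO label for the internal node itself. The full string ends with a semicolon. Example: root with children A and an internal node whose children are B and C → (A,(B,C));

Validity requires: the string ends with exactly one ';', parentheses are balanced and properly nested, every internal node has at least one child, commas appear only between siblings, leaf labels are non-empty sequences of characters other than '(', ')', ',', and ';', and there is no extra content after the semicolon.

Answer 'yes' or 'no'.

Answer: no

Derivation:
Input: ((M,V,C,E),(X,H,G),K);X
Paren balance: 3 '(' vs 3 ')' OK
Ends with single ';': False
Full parse: FAILS (must end with ;)
Valid: False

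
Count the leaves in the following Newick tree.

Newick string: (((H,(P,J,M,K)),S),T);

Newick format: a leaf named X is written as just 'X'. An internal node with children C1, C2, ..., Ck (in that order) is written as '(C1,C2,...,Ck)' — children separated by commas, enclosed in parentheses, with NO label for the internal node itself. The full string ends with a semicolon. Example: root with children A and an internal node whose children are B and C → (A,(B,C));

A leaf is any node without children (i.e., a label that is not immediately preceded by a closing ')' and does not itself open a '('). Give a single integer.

Newick: (((H,(P,J,M,K)),S),T);
Scan left-to-right; a leaf is any maximal label run not followed by '(':
  pos 3: leaf 'H' → count = 1
  pos 6: leaf 'P' → count = 2
  pos 8: leaf 'J' → count = 3
  pos 10: leaf 'M' → count = 4
  pos 12: leaf 'K' → count = 5
  pos 16: leaf 'S' → count = 6
  pos 19: leaf 'T' → count = 7
Total leaves: 7

Answer: 7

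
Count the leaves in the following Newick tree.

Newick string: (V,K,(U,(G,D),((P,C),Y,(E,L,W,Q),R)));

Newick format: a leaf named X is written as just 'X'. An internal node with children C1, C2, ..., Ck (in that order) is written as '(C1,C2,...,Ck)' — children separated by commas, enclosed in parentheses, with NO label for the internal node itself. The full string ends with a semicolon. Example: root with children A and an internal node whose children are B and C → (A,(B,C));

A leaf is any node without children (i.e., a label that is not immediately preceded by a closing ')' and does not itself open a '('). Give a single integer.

Newick: (V,K,(U,(G,D),((P,C),Y,(E,L,W,Q),R)));
Scan left-to-right; a leaf is any maximal label run not followed by '(':
  pos 1: leaf 'V' → count = 1
  pos 3: leaf 'K' → count = 2
  pos 6: leaf 'U' → count = 3
  pos 9: leaf 'G' → count = 4
  pos 11: leaf 'D' → count = 5
  pos 16: leaf 'P' → count = 6
  pos 18: leaf 'C' → count = 7
  pos 21: leaf 'Y' → count = 8
  pos 24: leaf 'E' → count = 9
  pos 26: leaf 'L' → count = 10
  pos 28: leaf 'W' → count = 11
  pos 30: leaf 'Q' → count = 12
  pos 33: leaf 'R' → count = 13
Total leaves: 13

Answer: 13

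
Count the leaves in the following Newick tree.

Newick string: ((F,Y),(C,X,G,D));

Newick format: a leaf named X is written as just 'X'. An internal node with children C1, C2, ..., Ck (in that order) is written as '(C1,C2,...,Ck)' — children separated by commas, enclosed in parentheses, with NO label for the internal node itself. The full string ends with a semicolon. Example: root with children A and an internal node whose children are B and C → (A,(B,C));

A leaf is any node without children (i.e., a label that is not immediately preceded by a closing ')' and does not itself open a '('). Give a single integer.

Answer: 6

Derivation:
Newick: ((F,Y),(C,X,G,D));
Scan left-to-right; a leaf is any maximal label run not followed by '(':
  pos 2: leaf 'F' → count = 1
  pos 4: leaf 'Y' → count = 2
  pos 8: leaf 'C' → count = 3
  pos 10: leaf 'X' → count = 4
  pos 12: leaf 'G' → count = 5
  pos 14: leaf 'D' → count = 6
Total leaves: 6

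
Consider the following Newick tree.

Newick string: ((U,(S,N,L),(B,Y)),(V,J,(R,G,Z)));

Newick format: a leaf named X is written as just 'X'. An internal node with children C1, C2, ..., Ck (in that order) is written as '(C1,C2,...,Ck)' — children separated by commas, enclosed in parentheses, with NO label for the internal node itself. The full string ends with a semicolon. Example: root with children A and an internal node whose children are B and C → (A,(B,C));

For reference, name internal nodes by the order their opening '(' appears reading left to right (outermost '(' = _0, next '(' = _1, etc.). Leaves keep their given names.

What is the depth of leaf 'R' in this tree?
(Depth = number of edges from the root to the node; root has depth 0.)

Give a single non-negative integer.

Newick: ((U,(S,N,L),(B,Y)),(V,J,(R,G,Z)));
Naming internals by '(' encounter order: outermost '(' = _0, next = _1, ...
Query node: R
Path from root: _0 -> _4 -> _5 -> R
Depth of R: 3 (number of edges from root)

Answer: 3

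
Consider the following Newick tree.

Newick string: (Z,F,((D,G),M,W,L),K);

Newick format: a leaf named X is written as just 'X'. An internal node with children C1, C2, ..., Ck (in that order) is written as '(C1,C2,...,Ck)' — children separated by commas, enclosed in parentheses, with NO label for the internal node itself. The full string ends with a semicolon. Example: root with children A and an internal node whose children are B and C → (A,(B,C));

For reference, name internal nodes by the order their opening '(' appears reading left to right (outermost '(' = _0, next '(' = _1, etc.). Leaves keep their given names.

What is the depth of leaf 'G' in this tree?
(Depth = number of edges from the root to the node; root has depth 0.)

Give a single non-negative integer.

Newick: (Z,F,((D,G),M,W,L),K);
Naming internals by '(' encounter order: outermost '(' = _0, next = _1, ...
Query node: G
Path from root: _0 -> _1 -> _2 -> G
Depth of G: 3 (number of edges from root)

Answer: 3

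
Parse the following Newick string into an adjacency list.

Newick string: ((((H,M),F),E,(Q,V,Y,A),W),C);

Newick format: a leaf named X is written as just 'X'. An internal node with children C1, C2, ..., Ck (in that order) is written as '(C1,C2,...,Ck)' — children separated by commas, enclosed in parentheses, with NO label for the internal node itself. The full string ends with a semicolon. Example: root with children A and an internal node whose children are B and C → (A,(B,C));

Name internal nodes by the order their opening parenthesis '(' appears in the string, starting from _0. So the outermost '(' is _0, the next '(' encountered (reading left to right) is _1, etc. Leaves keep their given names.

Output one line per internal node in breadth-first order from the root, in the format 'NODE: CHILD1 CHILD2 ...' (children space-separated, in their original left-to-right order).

Input: ((((H,M),F),E,(Q,V,Y,A),W),C);
Scanning left-to-right, naming '(' by encounter order:
  pos 0: '(' -> open internal node _0 (depth 1)
  pos 1: '(' -> open internal node _1 (depth 2)
  pos 2: '(' -> open internal node _2 (depth 3)
  pos 3: '(' -> open internal node _3 (depth 4)
  pos 7: ')' -> close internal node _3 (now at depth 3)
  pos 10: ')' -> close internal node _2 (now at depth 2)
  pos 14: '(' -> open internal node _4 (depth 3)
  pos 22: ')' -> close internal node _4 (now at depth 2)
  pos 25: ')' -> close internal node _1 (now at depth 1)
  pos 28: ')' -> close internal node _0 (now at depth 0)
Total internal nodes: 5
BFS adjacency from root:
  _0: _1 C
  _1: _2 E _4 W
  _2: _3 F
  _4: Q V Y A
  _3: H M

Answer: _0: _1 C
_1: _2 E _4 W
_2: _3 F
_4: Q V Y A
_3: H M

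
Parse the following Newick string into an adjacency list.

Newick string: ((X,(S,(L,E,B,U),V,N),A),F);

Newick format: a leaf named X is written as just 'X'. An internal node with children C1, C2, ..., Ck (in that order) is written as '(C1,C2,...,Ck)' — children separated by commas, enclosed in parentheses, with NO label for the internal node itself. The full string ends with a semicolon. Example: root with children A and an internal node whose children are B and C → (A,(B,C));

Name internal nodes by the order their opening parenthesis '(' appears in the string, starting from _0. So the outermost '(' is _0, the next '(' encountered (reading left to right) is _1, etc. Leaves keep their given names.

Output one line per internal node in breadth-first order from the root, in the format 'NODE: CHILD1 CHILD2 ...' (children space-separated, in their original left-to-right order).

Answer: _0: _1 F
_1: X _2 A
_2: S _3 V N
_3: L E B U

Derivation:
Input: ((X,(S,(L,E,B,U),V,N),A),F);
Scanning left-to-right, naming '(' by encounter order:
  pos 0: '(' -> open internal node _0 (depth 1)
  pos 1: '(' -> open internal node _1 (depth 2)
  pos 4: '(' -> open internal node _2 (depth 3)
  pos 7: '(' -> open internal node _3 (depth 4)
  pos 15: ')' -> close internal node _3 (now at depth 3)
  pos 20: ')' -> close internal node _2 (now at depth 2)
  pos 23: ')' -> close internal node _1 (now at depth 1)
  pos 26: ')' -> close internal node _0 (now at depth 0)
Total internal nodes: 4
BFS adjacency from root:
  _0: _1 F
  _1: X _2 A
  _2: S _3 V N
  _3: L E B U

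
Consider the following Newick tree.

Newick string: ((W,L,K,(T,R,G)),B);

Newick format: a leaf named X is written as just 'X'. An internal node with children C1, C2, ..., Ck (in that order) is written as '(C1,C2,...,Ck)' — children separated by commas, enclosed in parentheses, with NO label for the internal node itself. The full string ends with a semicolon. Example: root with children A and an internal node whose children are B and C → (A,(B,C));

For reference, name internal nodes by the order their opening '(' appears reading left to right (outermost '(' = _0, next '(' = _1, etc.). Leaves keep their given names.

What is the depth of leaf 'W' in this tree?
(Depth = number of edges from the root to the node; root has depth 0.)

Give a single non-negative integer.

Answer: 2

Derivation:
Newick: ((W,L,K,(T,R,G)),B);
Naming internals by '(' encounter order: outermost '(' = _0, next = _1, ...
Query node: W
Path from root: _0 -> _1 -> W
Depth of W: 2 (number of edges from root)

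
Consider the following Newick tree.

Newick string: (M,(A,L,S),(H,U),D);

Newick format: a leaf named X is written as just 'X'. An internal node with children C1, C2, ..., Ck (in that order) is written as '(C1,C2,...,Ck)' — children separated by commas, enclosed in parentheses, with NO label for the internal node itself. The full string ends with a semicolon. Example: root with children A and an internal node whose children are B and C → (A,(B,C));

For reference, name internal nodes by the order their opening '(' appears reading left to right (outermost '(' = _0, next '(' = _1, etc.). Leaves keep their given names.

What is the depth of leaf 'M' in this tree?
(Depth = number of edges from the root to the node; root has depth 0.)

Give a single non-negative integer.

Newick: (M,(A,L,S),(H,U),D);
Naming internals by '(' encounter order: outermost '(' = _0, next = _1, ...
Query node: M
Path from root: _0 -> M
Depth of M: 1 (number of edges from root)

Answer: 1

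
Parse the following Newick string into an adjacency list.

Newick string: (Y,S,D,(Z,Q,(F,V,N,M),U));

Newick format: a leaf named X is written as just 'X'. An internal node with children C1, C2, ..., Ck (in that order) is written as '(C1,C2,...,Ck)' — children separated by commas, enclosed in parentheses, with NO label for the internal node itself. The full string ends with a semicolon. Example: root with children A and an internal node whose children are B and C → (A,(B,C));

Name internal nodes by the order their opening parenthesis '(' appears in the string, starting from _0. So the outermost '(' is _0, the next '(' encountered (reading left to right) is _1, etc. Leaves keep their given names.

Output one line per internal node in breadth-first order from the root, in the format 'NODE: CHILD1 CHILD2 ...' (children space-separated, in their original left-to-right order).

Input: (Y,S,D,(Z,Q,(F,V,N,M),U));
Scanning left-to-right, naming '(' by encounter order:
  pos 0: '(' -> open internal node _0 (depth 1)
  pos 7: '(' -> open internal node _1 (depth 2)
  pos 12: '(' -> open internal node _2 (depth 3)
  pos 20: ')' -> close internal node _2 (now at depth 2)
  pos 23: ')' -> close internal node _1 (now at depth 1)
  pos 24: ')' -> close internal node _0 (now at depth 0)
Total internal nodes: 3
BFS adjacency from root:
  _0: Y S D _1
  _1: Z Q _2 U
  _2: F V N M

Answer: _0: Y S D _1
_1: Z Q _2 U
_2: F V N M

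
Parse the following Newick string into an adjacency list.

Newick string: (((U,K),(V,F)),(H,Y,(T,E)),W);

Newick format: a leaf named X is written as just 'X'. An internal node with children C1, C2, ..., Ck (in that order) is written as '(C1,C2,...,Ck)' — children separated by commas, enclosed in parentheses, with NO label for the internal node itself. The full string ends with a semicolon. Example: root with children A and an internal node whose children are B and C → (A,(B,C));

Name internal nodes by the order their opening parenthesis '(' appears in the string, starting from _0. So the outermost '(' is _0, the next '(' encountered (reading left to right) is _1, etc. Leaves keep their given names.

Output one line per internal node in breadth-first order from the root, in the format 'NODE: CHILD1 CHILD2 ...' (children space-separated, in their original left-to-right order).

Input: (((U,K),(V,F)),(H,Y,(T,E)),W);
Scanning left-to-right, naming '(' by encounter order:
  pos 0: '(' -> open internal node _0 (depth 1)
  pos 1: '(' -> open internal node _1 (depth 2)
  pos 2: '(' -> open internal node _2 (depth 3)
  pos 6: ')' -> close internal node _2 (now at depth 2)
  pos 8: '(' -> open internal node _3 (depth 3)
  pos 12: ')' -> close internal node _3 (now at depth 2)
  pos 13: ')' -> close internal node _1 (now at depth 1)
  pos 15: '(' -> open internal node _4 (depth 2)
  pos 20: '(' -> open internal node _5 (depth 3)
  pos 24: ')' -> close internal node _5 (now at depth 2)
  pos 25: ')' -> close internal node _4 (now at depth 1)
  pos 28: ')' -> close internal node _0 (now at depth 0)
Total internal nodes: 6
BFS adjacency from root:
  _0: _1 _4 W
  _1: _2 _3
  _4: H Y _5
  _2: U K
  _3: V F
  _5: T E

Answer: _0: _1 _4 W
_1: _2 _3
_4: H Y _5
_2: U K
_3: V F
_5: T E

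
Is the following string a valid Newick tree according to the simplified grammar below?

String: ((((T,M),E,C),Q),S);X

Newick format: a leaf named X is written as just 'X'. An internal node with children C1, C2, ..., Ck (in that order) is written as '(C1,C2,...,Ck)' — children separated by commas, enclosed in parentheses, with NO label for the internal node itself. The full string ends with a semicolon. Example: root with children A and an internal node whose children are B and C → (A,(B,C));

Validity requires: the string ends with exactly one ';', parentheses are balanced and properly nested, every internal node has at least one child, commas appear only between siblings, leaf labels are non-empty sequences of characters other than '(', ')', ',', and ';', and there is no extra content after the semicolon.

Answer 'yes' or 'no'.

Answer: no

Derivation:
Input: ((((T,M),E,C),Q),S);X
Paren balance: 4 '(' vs 4 ')' OK
Ends with single ';': False
Full parse: FAILS (must end with ;)
Valid: False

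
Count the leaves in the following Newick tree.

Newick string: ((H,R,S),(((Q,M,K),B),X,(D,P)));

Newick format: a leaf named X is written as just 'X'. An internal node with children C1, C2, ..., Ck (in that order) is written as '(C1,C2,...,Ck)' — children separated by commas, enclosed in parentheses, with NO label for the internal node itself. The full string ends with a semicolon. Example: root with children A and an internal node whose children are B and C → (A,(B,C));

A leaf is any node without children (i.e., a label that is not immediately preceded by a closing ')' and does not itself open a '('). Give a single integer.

Answer: 10

Derivation:
Newick: ((H,R,S),(((Q,M,K),B),X,(D,P)));
Scan left-to-right; a leaf is any maximal label run not followed by '(':
  pos 2: leaf 'H' → count = 1
  pos 4: leaf 'R' → count = 2
  pos 6: leaf 'S' → count = 3
  pos 12: leaf 'Q' → count = 4
  pos 14: leaf 'M' → count = 5
  pos 16: leaf 'K' → count = 6
  pos 19: leaf 'B' → count = 7
  pos 22: leaf 'X' → count = 8
  pos 25: leaf 'D' → count = 9
  pos 27: leaf 'P' → count = 10
Total leaves: 10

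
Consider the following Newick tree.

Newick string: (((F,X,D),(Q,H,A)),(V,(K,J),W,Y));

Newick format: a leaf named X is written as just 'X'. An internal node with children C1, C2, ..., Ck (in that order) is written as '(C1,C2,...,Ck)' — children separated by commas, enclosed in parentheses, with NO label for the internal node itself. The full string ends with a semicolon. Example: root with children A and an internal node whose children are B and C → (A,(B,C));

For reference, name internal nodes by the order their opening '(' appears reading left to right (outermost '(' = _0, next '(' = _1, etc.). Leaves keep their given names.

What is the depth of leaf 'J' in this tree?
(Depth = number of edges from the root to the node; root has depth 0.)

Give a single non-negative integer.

Newick: (((F,X,D),(Q,H,A)),(V,(K,J),W,Y));
Naming internals by '(' encounter order: outermost '(' = _0, next = _1, ...
Query node: J
Path from root: _0 -> _4 -> _5 -> J
Depth of J: 3 (number of edges from root)

Answer: 3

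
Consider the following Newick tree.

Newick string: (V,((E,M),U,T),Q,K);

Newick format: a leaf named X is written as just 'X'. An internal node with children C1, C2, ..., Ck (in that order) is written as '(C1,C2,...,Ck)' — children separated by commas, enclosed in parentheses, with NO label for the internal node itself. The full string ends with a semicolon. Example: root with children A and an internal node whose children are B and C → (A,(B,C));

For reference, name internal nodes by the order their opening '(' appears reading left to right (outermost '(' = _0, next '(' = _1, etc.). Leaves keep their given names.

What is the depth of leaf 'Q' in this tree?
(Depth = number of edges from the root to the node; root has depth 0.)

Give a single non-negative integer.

Newick: (V,((E,M),U,T),Q,K);
Naming internals by '(' encounter order: outermost '(' = _0, next = _1, ...
Query node: Q
Path from root: _0 -> Q
Depth of Q: 1 (number of edges from root)

Answer: 1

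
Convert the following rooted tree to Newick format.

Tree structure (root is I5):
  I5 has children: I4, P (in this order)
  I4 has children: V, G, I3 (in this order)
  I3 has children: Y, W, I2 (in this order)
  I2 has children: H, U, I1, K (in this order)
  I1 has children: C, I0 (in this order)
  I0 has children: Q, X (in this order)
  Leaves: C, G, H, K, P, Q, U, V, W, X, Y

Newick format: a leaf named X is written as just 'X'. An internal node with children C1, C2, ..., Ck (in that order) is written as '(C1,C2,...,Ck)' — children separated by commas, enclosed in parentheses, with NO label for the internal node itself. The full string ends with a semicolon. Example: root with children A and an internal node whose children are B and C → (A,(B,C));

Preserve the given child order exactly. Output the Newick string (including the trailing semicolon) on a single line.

Answer: ((V,G,(Y,W,(H,U,(C,(Q,X)),K))),P);

Derivation:
internal I5 with children ['I4', 'P']
  internal I4 with children ['V', 'G', 'I3']
    leaf 'V' → 'V'
    leaf 'G' → 'G'
    internal I3 with children ['Y', 'W', 'I2']
      leaf 'Y' → 'Y'
      leaf 'W' → 'W'
      internal I2 with children ['H', 'U', 'I1', 'K']
        leaf 'H' → 'H'
        leaf 'U' → 'U'
        internal I1 with children ['C', 'I0']
          leaf 'C' → 'C'
          internal I0 with children ['Q', 'X']
            leaf 'Q' → 'Q'
            leaf 'X' → 'X'
          → '(Q,X)'
        → '(C,(Q,X))'
        leaf 'K' → 'K'
      → '(H,U,(C,(Q,X)),K)'
    → '(Y,W,(H,U,(C,(Q,X)),K))'
  → '(V,G,(Y,W,(H,U,(C,(Q,X)),K)))'
  leaf 'P' → 'P'
→ '((V,G,(Y,W,(H,U,(C,(Q,X)),K))),P)'
Final: ((V,G,(Y,W,(H,U,(C,(Q,X)),K))),P);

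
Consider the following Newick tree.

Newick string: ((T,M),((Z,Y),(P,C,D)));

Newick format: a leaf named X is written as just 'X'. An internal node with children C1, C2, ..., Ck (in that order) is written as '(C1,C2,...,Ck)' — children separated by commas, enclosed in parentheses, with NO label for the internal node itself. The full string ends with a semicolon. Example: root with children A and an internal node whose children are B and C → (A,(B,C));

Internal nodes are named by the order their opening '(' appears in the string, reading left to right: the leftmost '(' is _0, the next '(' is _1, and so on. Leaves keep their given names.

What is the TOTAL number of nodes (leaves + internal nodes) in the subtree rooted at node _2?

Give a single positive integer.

Newick: ((T,M),((Z,Y),(P,C,D)));
Locate _2: it is the '(' at position 7 (the 3rd '(' reading left to right).
Query: subtree rooted at _2
_2: subtree_size = 1 + 7
  _3: subtree_size = 1 + 2
    Z: subtree_size = 1 + 0
    Y: subtree_size = 1 + 0
  _4: subtree_size = 1 + 3
    P: subtree_size = 1 + 0
    C: subtree_size = 1 + 0
    D: subtree_size = 1 + 0
Total subtree size of _2: 8

Answer: 8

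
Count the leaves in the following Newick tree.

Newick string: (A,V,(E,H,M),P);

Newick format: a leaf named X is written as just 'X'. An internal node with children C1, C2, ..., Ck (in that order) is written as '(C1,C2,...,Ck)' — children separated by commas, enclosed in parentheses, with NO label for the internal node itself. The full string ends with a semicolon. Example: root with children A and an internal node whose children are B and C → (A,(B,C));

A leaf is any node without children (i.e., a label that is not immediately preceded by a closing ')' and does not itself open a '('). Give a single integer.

Newick: (A,V,(E,H,M),P);
Scan left-to-right; a leaf is any maximal label run not followed by '(':
  pos 1: leaf 'A' → count = 1
  pos 3: leaf 'V' → count = 2
  pos 6: leaf 'E' → count = 3
  pos 8: leaf 'H' → count = 4
  pos 10: leaf 'M' → count = 5
  pos 13: leaf 'P' → count = 6
Total leaves: 6

Answer: 6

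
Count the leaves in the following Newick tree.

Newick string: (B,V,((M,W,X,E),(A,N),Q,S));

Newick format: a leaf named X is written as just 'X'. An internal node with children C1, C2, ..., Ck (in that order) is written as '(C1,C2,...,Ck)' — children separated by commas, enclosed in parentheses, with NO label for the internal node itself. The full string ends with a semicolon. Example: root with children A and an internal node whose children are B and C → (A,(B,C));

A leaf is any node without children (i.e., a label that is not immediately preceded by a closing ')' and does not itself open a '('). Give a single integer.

Answer: 10

Derivation:
Newick: (B,V,((M,W,X,E),(A,N),Q,S));
Scan left-to-right; a leaf is any maximal label run not followed by '(':
  pos 1: leaf 'B' → count = 1
  pos 3: leaf 'V' → count = 2
  pos 7: leaf 'M' → count = 3
  pos 9: leaf 'W' → count = 4
  pos 11: leaf 'X' → count = 5
  pos 13: leaf 'E' → count = 6
  pos 17: leaf 'A' → count = 7
  pos 19: leaf 'N' → count = 8
  pos 22: leaf 'Q' → count = 9
  pos 24: leaf 'S' → count = 10
Total leaves: 10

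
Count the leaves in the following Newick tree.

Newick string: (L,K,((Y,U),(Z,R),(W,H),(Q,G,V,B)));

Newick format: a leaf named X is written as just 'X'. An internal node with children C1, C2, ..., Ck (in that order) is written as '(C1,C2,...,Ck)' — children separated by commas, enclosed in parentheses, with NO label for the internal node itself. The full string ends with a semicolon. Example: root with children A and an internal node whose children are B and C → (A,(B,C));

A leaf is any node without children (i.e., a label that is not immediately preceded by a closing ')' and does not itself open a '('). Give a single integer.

Answer: 12

Derivation:
Newick: (L,K,((Y,U),(Z,R),(W,H),(Q,G,V,B)));
Scan left-to-right; a leaf is any maximal label run not followed by '(':
  pos 1: leaf 'L' → count = 1
  pos 3: leaf 'K' → count = 2
  pos 7: leaf 'Y' → count = 3
  pos 9: leaf 'U' → count = 4
  pos 13: leaf 'Z' → count = 5
  pos 15: leaf 'R' → count = 6
  pos 19: leaf 'W' → count = 7
  pos 21: leaf 'H' → count = 8
  pos 25: leaf 'Q' → count = 9
  pos 27: leaf 'G' → count = 10
  pos 29: leaf 'V' → count = 11
  pos 31: leaf 'B' → count = 12
Total leaves: 12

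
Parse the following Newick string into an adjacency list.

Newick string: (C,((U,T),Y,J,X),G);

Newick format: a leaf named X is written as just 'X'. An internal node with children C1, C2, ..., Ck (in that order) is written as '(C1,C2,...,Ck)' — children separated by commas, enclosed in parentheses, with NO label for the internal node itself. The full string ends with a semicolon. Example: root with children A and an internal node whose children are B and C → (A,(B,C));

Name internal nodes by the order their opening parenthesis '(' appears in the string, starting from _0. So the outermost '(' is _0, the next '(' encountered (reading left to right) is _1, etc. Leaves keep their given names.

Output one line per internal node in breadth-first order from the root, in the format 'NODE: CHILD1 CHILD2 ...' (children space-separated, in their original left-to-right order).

Answer: _0: C _1 G
_1: _2 Y J X
_2: U T

Derivation:
Input: (C,((U,T),Y,J,X),G);
Scanning left-to-right, naming '(' by encounter order:
  pos 0: '(' -> open internal node _0 (depth 1)
  pos 3: '(' -> open internal node _1 (depth 2)
  pos 4: '(' -> open internal node _2 (depth 3)
  pos 8: ')' -> close internal node _2 (now at depth 2)
  pos 15: ')' -> close internal node _1 (now at depth 1)
  pos 18: ')' -> close internal node _0 (now at depth 0)
Total internal nodes: 3
BFS adjacency from root:
  _0: C _1 G
  _1: _2 Y J X
  _2: U T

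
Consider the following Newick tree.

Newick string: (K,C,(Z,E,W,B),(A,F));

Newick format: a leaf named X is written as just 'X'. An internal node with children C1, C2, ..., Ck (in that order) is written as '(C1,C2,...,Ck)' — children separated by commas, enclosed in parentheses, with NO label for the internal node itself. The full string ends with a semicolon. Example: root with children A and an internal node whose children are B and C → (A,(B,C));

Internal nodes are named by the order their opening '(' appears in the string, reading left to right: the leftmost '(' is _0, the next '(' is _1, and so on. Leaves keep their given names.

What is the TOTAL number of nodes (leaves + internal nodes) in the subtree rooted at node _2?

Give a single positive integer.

Answer: 3

Derivation:
Newick: (K,C,(Z,E,W,B),(A,F));
Locate _2: it is the '(' at position 15 (the 3rd '(' reading left to right).
Query: subtree rooted at _2
_2: subtree_size = 1 + 2
  A: subtree_size = 1 + 0
  F: subtree_size = 1 + 0
Total subtree size of _2: 3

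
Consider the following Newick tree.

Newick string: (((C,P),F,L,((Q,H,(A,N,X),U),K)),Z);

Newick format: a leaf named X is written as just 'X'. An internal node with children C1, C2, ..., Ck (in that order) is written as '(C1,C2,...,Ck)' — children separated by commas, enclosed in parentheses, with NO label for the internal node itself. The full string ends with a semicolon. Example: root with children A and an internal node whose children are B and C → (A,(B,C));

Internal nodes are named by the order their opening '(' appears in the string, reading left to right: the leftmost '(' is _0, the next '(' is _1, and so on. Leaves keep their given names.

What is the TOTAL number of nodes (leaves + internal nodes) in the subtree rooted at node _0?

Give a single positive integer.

Answer: 18

Derivation:
Newick: (((C,P),F,L,((Q,H,(A,N,X),U),K)),Z);
Locate _0: it is the '(' at position 0 (the 1st '(' reading left to right).
Query: subtree rooted at _0
_0: subtree_size = 1 + 17
  _1: subtree_size = 1 + 15
    _2: subtree_size = 1 + 2
      C: subtree_size = 1 + 0
      P: subtree_size = 1 + 0
    F: subtree_size = 1 + 0
    L: subtree_size = 1 + 0
    _3: subtree_size = 1 + 9
      _4: subtree_size = 1 + 7
        Q: subtree_size = 1 + 0
        H: subtree_size = 1 + 0
        _5: subtree_size = 1 + 3
          A: subtree_size = 1 + 0
          N: subtree_size = 1 + 0
          X: subtree_size = 1 + 0
        U: subtree_size = 1 + 0
      K: subtree_size = 1 + 0
  Z: subtree_size = 1 + 0
Total subtree size of _0: 18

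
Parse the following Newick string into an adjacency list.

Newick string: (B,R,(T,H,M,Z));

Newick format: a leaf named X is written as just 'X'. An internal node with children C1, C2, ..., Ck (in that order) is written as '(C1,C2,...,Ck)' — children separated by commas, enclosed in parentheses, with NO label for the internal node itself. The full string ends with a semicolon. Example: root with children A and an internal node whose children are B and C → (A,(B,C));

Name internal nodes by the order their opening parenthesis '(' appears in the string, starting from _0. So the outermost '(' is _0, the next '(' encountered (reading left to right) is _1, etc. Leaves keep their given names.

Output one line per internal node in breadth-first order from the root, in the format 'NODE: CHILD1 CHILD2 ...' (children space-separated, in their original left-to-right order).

Input: (B,R,(T,H,M,Z));
Scanning left-to-right, naming '(' by encounter order:
  pos 0: '(' -> open internal node _0 (depth 1)
  pos 5: '(' -> open internal node _1 (depth 2)
  pos 13: ')' -> close internal node _1 (now at depth 1)
  pos 14: ')' -> close internal node _0 (now at depth 0)
Total internal nodes: 2
BFS adjacency from root:
  _0: B R _1
  _1: T H M Z

Answer: _0: B R _1
_1: T H M Z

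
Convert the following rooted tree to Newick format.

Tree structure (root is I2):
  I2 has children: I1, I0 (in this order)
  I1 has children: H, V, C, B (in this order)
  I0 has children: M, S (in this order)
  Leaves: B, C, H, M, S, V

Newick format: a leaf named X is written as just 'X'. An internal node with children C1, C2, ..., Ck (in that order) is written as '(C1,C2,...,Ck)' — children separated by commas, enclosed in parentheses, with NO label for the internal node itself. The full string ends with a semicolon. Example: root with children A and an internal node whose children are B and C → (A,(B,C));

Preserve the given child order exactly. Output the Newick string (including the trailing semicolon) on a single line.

Answer: ((H,V,C,B),(M,S));

Derivation:
internal I2 with children ['I1', 'I0']
  internal I1 with children ['H', 'V', 'C', 'B']
    leaf 'H' → 'H'
    leaf 'V' → 'V'
    leaf 'C' → 'C'
    leaf 'B' → 'B'
  → '(H,V,C,B)'
  internal I0 with children ['M', 'S']
    leaf 'M' → 'M'
    leaf 'S' → 'S'
  → '(M,S)'
→ '((H,V,C,B),(M,S))'
Final: ((H,V,C,B),(M,S));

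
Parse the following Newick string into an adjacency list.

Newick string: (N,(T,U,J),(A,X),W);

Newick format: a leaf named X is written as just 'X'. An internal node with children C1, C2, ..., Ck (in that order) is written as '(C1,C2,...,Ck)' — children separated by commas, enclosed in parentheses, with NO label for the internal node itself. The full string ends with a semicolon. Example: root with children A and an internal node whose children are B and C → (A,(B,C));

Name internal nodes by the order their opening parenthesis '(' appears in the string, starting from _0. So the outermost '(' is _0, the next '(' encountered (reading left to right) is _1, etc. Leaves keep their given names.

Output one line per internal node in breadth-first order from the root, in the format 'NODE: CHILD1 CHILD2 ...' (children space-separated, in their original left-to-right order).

Input: (N,(T,U,J),(A,X),W);
Scanning left-to-right, naming '(' by encounter order:
  pos 0: '(' -> open internal node _0 (depth 1)
  pos 3: '(' -> open internal node _1 (depth 2)
  pos 9: ')' -> close internal node _1 (now at depth 1)
  pos 11: '(' -> open internal node _2 (depth 2)
  pos 15: ')' -> close internal node _2 (now at depth 1)
  pos 18: ')' -> close internal node _0 (now at depth 0)
Total internal nodes: 3
BFS adjacency from root:
  _0: N _1 _2 W
  _1: T U J
  _2: A X

Answer: _0: N _1 _2 W
_1: T U J
_2: A X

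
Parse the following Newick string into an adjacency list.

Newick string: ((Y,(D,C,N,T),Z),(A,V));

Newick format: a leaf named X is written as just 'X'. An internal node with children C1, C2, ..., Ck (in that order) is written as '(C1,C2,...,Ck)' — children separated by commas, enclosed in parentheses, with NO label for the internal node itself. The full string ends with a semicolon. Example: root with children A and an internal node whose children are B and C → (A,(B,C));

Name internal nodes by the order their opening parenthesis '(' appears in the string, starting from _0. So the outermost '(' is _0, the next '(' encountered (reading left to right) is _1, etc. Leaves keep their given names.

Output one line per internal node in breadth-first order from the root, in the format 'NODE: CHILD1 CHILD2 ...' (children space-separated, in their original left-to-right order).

Answer: _0: _1 _3
_1: Y _2 Z
_3: A V
_2: D C N T

Derivation:
Input: ((Y,(D,C,N,T),Z),(A,V));
Scanning left-to-right, naming '(' by encounter order:
  pos 0: '(' -> open internal node _0 (depth 1)
  pos 1: '(' -> open internal node _1 (depth 2)
  pos 4: '(' -> open internal node _2 (depth 3)
  pos 12: ')' -> close internal node _2 (now at depth 2)
  pos 15: ')' -> close internal node _1 (now at depth 1)
  pos 17: '(' -> open internal node _3 (depth 2)
  pos 21: ')' -> close internal node _3 (now at depth 1)
  pos 22: ')' -> close internal node _0 (now at depth 0)
Total internal nodes: 4
BFS adjacency from root:
  _0: _1 _3
  _1: Y _2 Z
  _3: A V
  _2: D C N T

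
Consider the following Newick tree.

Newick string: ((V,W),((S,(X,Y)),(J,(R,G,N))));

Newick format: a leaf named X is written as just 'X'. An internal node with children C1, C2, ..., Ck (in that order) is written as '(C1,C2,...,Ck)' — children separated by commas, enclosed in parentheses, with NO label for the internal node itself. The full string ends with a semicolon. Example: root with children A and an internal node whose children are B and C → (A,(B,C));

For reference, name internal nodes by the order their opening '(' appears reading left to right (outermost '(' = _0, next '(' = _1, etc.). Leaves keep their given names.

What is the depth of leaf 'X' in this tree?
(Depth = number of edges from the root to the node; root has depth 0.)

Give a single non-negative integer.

Answer: 4

Derivation:
Newick: ((V,W),((S,(X,Y)),(J,(R,G,N))));
Naming internals by '(' encounter order: outermost '(' = _0, next = _1, ...
Query node: X
Path from root: _0 -> _2 -> _3 -> _4 -> X
Depth of X: 4 (number of edges from root)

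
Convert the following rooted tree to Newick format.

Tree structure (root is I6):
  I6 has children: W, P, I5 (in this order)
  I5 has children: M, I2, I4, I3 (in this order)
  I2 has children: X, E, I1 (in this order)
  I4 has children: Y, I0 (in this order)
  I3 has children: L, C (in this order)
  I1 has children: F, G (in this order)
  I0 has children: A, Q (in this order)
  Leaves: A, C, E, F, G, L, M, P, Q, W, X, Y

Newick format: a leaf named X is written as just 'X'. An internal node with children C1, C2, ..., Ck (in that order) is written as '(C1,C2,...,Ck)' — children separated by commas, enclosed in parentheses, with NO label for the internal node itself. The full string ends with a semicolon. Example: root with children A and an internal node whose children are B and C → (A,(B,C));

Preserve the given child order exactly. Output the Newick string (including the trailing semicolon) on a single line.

internal I6 with children ['W', 'P', 'I5']
  leaf 'W' → 'W'
  leaf 'P' → 'P'
  internal I5 with children ['M', 'I2', 'I4', 'I3']
    leaf 'M' → 'M'
    internal I2 with children ['X', 'E', 'I1']
      leaf 'X' → 'X'
      leaf 'E' → 'E'
      internal I1 with children ['F', 'G']
        leaf 'F' → 'F'
        leaf 'G' → 'G'
      → '(F,G)'
    → '(X,E,(F,G))'
    internal I4 with children ['Y', 'I0']
      leaf 'Y' → 'Y'
      internal I0 with children ['A', 'Q']
        leaf 'A' → 'A'
        leaf 'Q' → 'Q'
      → '(A,Q)'
    → '(Y,(A,Q))'
    internal I3 with children ['L', 'C']
      leaf 'L' → 'L'
      leaf 'C' → 'C'
    → '(L,C)'
  → '(M,(X,E,(F,G)),(Y,(A,Q)),(L,C))'
→ '(W,P,(M,(X,E,(F,G)),(Y,(A,Q)),(L,C)))'
Final: (W,P,(M,(X,E,(F,G)),(Y,(A,Q)),(L,C)));

Answer: (W,P,(M,(X,E,(F,G)),(Y,(A,Q)),(L,C)));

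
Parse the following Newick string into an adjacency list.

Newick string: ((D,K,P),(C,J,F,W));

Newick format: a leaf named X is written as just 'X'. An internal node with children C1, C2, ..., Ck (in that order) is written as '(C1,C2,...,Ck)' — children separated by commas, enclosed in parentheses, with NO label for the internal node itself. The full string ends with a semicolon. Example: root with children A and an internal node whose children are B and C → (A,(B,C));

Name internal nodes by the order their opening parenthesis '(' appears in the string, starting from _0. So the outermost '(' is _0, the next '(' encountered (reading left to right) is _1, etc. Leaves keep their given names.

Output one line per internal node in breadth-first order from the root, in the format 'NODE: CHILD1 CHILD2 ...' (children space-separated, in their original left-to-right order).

Input: ((D,K,P),(C,J,F,W));
Scanning left-to-right, naming '(' by encounter order:
  pos 0: '(' -> open internal node _0 (depth 1)
  pos 1: '(' -> open internal node _1 (depth 2)
  pos 7: ')' -> close internal node _1 (now at depth 1)
  pos 9: '(' -> open internal node _2 (depth 2)
  pos 17: ')' -> close internal node _2 (now at depth 1)
  pos 18: ')' -> close internal node _0 (now at depth 0)
Total internal nodes: 3
BFS adjacency from root:
  _0: _1 _2
  _1: D K P
  _2: C J F W

Answer: _0: _1 _2
_1: D K P
_2: C J F W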